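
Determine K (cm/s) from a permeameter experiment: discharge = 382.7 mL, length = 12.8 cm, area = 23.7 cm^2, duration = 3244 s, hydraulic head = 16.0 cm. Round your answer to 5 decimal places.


Step 1: K = Q * L / (A * t * h)
Step 2: Numerator = 382.7 * 12.8 = 4898.56
Step 3: Denominator = 23.7 * 3244 * 16.0 = 1230124.8
Step 4: K = 4898.56 / 1230124.8 = 0.00398 cm/s

0.00398


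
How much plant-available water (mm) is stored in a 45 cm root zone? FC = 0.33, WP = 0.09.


Step 1: Available water = (FC - WP) * depth * 10
Step 2: AW = (0.33 - 0.09) * 45 * 10
Step 3: AW = 0.24 * 45 * 10
Step 4: AW = 108.0 mm

108.0


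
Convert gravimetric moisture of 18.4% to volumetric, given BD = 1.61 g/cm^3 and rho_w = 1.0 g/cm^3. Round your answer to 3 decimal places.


Step 1: theta = (w / 100) * BD / rho_w
Step 2: theta = (18.4 / 100) * 1.61 / 1.0
Step 3: theta = 0.184 * 1.61
Step 4: theta = 0.296

0.296


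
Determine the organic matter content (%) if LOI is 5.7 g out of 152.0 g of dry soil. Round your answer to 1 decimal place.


Step 1: OM% = 100 * LOI / sample mass
Step 2: OM = 100 * 5.7 / 152.0
Step 3: OM = 3.8%

3.8


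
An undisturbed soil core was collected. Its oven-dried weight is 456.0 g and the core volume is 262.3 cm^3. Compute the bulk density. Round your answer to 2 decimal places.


Step 1: Identify the formula: BD = dry mass / volume
Step 2: Substitute values: BD = 456.0 / 262.3
Step 3: BD = 1.74 g/cm^3

1.74


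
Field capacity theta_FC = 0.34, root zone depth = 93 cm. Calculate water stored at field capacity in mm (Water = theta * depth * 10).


Step 1: Water (mm) = theta_FC * depth (cm) * 10
Step 2: Water = 0.34 * 93 * 10
Step 3: Water = 316.2 mm

316.2


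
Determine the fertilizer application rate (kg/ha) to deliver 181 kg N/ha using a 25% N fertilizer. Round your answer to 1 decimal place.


Step 1: Fertilizer rate = target N / (N content / 100)
Step 2: Rate = 181 / (25 / 100)
Step 3: Rate = 181 / 0.25
Step 4: Rate = 724.0 kg/ha

724.0


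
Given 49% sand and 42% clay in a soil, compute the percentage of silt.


Step 1: sand + silt + clay = 100%
Step 2: silt = 100 - sand - clay
Step 3: silt = 100 - 49 - 42
Step 4: silt = 9%

9


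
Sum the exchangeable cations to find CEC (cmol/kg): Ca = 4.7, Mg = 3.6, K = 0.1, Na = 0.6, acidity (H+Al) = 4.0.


Step 1: CEC = Ca + Mg + K + Na + (H+Al)
Step 2: CEC = 4.7 + 3.6 + 0.1 + 0.6 + 4.0
Step 3: CEC = 13.0 cmol/kg

13.0


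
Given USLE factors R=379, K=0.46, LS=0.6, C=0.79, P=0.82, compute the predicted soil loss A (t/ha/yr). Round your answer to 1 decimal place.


Step 1: A = R * K * LS * C * P
Step 2: R * K = 379 * 0.46 = 174.34
Step 3: (R*K) * LS = 174.34 * 0.6 = 104.604
Step 4: * C * P = 104.604 * 0.79 * 0.82 = 67.8
Step 5: A = 67.8 t/(ha*yr)

67.8


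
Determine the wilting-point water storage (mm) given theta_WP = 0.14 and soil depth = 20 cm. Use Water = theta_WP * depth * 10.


Step 1: Water (mm) = theta_WP * depth * 10
Step 2: Water = 0.14 * 20 * 10
Step 3: Water = 28.0 mm

28.0


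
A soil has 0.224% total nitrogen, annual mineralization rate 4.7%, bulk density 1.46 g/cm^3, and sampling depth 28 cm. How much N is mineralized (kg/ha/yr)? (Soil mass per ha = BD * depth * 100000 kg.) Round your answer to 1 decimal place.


Step 1: Soil mass per ha = BD * depth * 100000 = 1.46 * 28 * 100000 = 4088000 kg
Step 2: Total N pool = soil mass * N%/100 = 4088000 * 0.224/100 = 9157.12 kg/ha
Step 3: N mineralized = N pool * rate%/100 = 9157.12 * 4.7/100 = 430.4 kg/ha/yr

430.4


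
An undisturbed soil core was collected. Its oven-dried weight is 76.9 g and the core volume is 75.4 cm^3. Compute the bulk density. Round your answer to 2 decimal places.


Step 1: Identify the formula: BD = dry mass / volume
Step 2: Substitute values: BD = 76.9 / 75.4
Step 3: BD = 1.02 g/cm^3

1.02


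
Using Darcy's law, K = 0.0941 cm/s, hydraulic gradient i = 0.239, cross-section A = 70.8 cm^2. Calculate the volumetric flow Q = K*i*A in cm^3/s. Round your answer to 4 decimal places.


Step 1: Apply Darcy's law: Q = K * i * A
Step 2: Q = 0.0941 * 0.239 * 70.8
Step 3: Q = 1.5923 cm^3/s

1.5923


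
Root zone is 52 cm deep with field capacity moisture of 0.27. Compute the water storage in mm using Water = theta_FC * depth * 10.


Step 1: Water (mm) = theta_FC * depth (cm) * 10
Step 2: Water = 0.27 * 52 * 10
Step 3: Water = 140.4 mm

140.4


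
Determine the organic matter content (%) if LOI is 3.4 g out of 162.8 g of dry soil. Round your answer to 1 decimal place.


Step 1: OM% = 100 * LOI / sample mass
Step 2: OM = 100 * 3.4 / 162.8
Step 3: OM = 2.1%

2.1


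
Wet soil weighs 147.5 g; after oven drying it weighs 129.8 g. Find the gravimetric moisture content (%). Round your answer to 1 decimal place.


Step 1: Water mass = wet - dry = 147.5 - 129.8 = 17.7 g
Step 2: w = 100 * water mass / dry mass
Step 3: w = 100 * 17.7 / 129.8 = 13.6%

13.6


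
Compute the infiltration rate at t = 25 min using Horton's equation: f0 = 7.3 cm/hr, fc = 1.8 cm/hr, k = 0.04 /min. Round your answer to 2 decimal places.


Step 1: f = fc + (f0 - fc) * exp(-k * t)
Step 2: exp(-0.04 * 25) = 0.367879
Step 3: f = 1.8 + (7.3 - 1.8) * 0.367879
Step 4: f = 1.8 + 5.5 * 0.367879
Step 5: f = 3.82 cm/hr

3.82


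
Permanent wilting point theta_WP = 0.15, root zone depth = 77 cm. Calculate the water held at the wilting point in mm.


Step 1: Water (mm) = theta_WP * depth * 10
Step 2: Water = 0.15 * 77 * 10
Step 3: Water = 115.5 mm

115.5


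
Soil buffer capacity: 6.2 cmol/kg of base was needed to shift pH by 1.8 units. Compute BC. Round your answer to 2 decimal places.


Step 1: BC = change in base / change in pH
Step 2: BC = 6.2 / 1.8
Step 3: BC = 3.44 cmol/(kg*pH unit)

3.44


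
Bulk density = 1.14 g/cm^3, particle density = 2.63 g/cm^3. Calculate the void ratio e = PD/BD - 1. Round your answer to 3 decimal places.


Step 1: e = PD / BD - 1
Step 2: e = 2.63 / 1.14 - 1
Step 3: e = 2.30702 - 1
Step 4: e = 1.307

1.307


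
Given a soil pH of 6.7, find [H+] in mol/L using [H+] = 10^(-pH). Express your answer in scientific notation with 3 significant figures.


Step 1: [H+] = 10^(-pH)
Step 2: [H+] = 10^(-6.7)
Step 3: [H+] = 2.00e-07 mol/L

2.00e-07


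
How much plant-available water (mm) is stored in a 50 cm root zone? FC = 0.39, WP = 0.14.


Step 1: Available water = (FC - WP) * depth * 10
Step 2: AW = (0.39 - 0.14) * 50 * 10
Step 3: AW = 0.25 * 50 * 10
Step 4: AW = 125.0 mm

125.0


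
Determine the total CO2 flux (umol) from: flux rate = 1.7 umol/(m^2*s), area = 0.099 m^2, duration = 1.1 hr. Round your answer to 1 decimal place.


Step 1: Convert time to seconds: 1.1 hr * 3600 = 3960.0 s
Step 2: Total = flux * area * time_s
Step 3: Total = 1.7 * 0.099 * 3960.0
Step 4: Total = 666.5 umol

666.5


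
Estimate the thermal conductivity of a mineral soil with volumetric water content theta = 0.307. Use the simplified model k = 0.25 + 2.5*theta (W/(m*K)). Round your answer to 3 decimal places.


Step 1: k = 0.25 + 2.5 * theta
Step 2: k = 0.25 + 2.5 * 0.307
Step 3: k = 0.25 + 0.768
Step 4: k = 1.018 W/(m*K)

1.018


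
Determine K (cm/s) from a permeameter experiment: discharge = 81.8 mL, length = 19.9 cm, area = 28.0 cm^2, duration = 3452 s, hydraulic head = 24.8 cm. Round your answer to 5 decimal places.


Step 1: K = Q * L / (A * t * h)
Step 2: Numerator = 81.8 * 19.9 = 1627.82
Step 3: Denominator = 28.0 * 3452 * 24.8 = 2397068.8
Step 4: K = 1627.82 / 2397068.8 = 0.00068 cm/s

0.00068


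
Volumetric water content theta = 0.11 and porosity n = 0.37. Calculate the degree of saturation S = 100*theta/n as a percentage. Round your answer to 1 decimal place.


Step 1: S = 100 * theta_v / n
Step 2: S = 100 * 0.11 / 0.37
Step 3: S = 29.7%

29.7


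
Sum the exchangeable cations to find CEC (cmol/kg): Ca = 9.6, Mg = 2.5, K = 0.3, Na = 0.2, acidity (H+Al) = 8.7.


Step 1: CEC = Ca + Mg + K + Na + (H+Al)
Step 2: CEC = 9.6 + 2.5 + 0.3 + 0.2 + 8.7
Step 3: CEC = 21.3 cmol/kg

21.3


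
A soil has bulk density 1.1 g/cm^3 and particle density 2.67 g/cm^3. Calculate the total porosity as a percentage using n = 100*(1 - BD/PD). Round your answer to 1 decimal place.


Step 1: Formula: n = 100 * (1 - BD / PD)
Step 2: n = 100 * (1 - 1.1 / 2.67)
Step 3: n = 100 * (1 - 0.41199)
Step 4: n = 58.8%

58.8


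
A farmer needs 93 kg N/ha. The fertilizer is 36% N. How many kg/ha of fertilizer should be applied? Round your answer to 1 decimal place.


Step 1: Fertilizer rate = target N / (N content / 100)
Step 2: Rate = 93 / (36 / 100)
Step 3: Rate = 93 / 0.36
Step 4: Rate = 258.3 kg/ha

258.3


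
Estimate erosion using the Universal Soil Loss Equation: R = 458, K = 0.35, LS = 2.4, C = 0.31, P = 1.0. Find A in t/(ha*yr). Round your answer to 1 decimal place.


Step 1: A = R * K * LS * C * P
Step 2: R * K = 458 * 0.35 = 160.3
Step 3: (R*K) * LS = 160.3 * 2.4 = 384.72
Step 4: * C * P = 384.72 * 0.31 * 1.0 = 119.3
Step 5: A = 119.3 t/(ha*yr)

119.3


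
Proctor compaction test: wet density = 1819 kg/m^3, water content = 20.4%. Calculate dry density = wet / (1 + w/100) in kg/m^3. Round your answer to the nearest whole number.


Step 1: Dry density = wet density / (1 + w/100)
Step 2: Dry density = 1819 / (1 + 20.4/100)
Step 3: Dry density = 1819 / 1.204
Step 4: Dry density = 1511 kg/m^3

1511


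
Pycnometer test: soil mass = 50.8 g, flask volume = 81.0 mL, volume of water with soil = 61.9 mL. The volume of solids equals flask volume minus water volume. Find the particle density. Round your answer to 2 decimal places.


Step 1: Volume of solids = flask volume - water volume with soil
Step 2: V_solids = 81.0 - 61.9 = 19.1 mL
Step 3: Particle density = mass / V_solids = 50.8 / 19.1 = 2.66 g/cm^3

2.66


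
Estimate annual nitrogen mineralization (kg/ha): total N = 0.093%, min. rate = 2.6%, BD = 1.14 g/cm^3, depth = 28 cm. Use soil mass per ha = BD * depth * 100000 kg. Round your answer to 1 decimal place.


Step 1: Soil mass per ha = BD * depth * 100000 = 1.14 * 28 * 100000 = 3192000 kg
Step 2: Total N pool = soil mass * N%/100 = 3192000 * 0.093/100 = 2968.56 kg/ha
Step 3: N mineralized = N pool * rate%/100 = 2968.56 * 2.6/100 = 77.2 kg/ha/yr

77.2


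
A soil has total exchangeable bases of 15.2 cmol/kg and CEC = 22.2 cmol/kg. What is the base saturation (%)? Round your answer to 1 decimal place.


Step 1: BS = 100 * (sum of bases) / CEC
Step 2: BS = 100 * 15.2 / 22.2
Step 3: BS = 68.5%

68.5


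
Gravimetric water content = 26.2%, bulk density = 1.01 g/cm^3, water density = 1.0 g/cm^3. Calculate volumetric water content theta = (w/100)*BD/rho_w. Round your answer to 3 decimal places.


Step 1: theta = (w / 100) * BD / rho_w
Step 2: theta = (26.2 / 100) * 1.01 / 1.0
Step 3: theta = 0.262 * 1.01
Step 4: theta = 0.265

0.265


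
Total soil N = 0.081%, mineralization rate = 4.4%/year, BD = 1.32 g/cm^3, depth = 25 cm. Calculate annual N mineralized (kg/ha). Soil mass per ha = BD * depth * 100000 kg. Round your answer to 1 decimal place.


Step 1: Soil mass per ha = BD * depth * 100000 = 1.32 * 25 * 100000 = 3300000 kg
Step 2: Total N pool = soil mass * N%/100 = 3300000 * 0.081/100 = 2673.0 kg/ha
Step 3: N mineralized = N pool * rate%/100 = 2673.0 * 4.4/100 = 117.6 kg/ha/yr

117.6


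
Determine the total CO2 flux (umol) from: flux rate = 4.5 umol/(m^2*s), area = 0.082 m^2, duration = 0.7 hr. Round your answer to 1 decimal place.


Step 1: Convert time to seconds: 0.7 hr * 3600 = 2520.0 s
Step 2: Total = flux * area * time_s
Step 3: Total = 4.5 * 0.082 * 2520.0
Step 4: Total = 929.9 umol

929.9


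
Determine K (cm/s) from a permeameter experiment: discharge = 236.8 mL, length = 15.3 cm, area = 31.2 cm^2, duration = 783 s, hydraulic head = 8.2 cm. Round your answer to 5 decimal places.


Step 1: K = Q * L / (A * t * h)
Step 2: Numerator = 236.8 * 15.3 = 3623.04
Step 3: Denominator = 31.2 * 783 * 8.2 = 200322.72
Step 4: K = 3623.04 / 200322.72 = 0.01809 cm/s

0.01809


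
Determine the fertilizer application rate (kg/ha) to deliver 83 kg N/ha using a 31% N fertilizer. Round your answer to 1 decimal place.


Step 1: Fertilizer rate = target N / (N content / 100)
Step 2: Rate = 83 / (31 / 100)
Step 3: Rate = 83 / 0.31
Step 4: Rate = 267.7 kg/ha

267.7


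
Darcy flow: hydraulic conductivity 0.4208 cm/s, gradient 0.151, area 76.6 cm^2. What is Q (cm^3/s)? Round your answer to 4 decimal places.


Step 1: Apply Darcy's law: Q = K * i * A
Step 2: Q = 0.4208 * 0.151 * 76.6
Step 3: Q = 4.8672 cm^3/s

4.8672


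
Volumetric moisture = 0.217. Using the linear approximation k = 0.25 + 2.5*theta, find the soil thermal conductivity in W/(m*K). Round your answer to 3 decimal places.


Step 1: k = 0.25 + 2.5 * theta
Step 2: k = 0.25 + 2.5 * 0.217
Step 3: k = 0.25 + 0.543
Step 4: k = 0.793 W/(m*K)

0.793


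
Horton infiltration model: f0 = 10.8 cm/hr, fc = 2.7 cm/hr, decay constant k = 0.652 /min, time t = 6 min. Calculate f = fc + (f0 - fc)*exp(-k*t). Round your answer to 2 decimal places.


Step 1: f = fc + (f0 - fc) * exp(-k * t)
Step 2: exp(-0.652 * 6) = 0.02
Step 3: f = 2.7 + (10.8 - 2.7) * 0.02
Step 4: f = 2.7 + 8.1 * 0.02
Step 5: f = 2.86 cm/hr

2.86


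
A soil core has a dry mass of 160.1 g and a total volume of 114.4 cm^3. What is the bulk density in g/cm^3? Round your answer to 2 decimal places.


Step 1: Identify the formula: BD = dry mass / volume
Step 2: Substitute values: BD = 160.1 / 114.4
Step 3: BD = 1.4 g/cm^3

1.4


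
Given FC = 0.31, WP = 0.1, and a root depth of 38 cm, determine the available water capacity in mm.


Step 1: Available water = (FC - WP) * depth * 10
Step 2: AW = (0.31 - 0.1) * 38 * 10
Step 3: AW = 0.21 * 38 * 10
Step 4: AW = 79.8 mm

79.8


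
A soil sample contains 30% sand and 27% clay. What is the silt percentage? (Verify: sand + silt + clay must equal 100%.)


Step 1: sand + silt + clay = 100%
Step 2: silt = 100 - sand - clay
Step 3: silt = 100 - 30 - 27
Step 4: silt = 43%

43


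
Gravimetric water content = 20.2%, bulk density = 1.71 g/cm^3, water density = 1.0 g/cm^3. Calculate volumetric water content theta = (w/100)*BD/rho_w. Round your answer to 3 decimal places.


Step 1: theta = (w / 100) * BD / rho_w
Step 2: theta = (20.2 / 100) * 1.71 / 1.0
Step 3: theta = 0.202 * 1.71
Step 4: theta = 0.345

0.345


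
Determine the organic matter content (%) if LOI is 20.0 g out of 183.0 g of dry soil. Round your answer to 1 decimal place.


Step 1: OM% = 100 * LOI / sample mass
Step 2: OM = 100 * 20.0 / 183.0
Step 3: OM = 10.9%

10.9


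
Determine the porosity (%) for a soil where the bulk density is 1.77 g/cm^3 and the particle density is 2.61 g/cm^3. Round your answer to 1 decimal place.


Step 1: Formula: n = 100 * (1 - BD / PD)
Step 2: n = 100 * (1 - 1.77 / 2.61)
Step 3: n = 100 * (1 - 0.67816)
Step 4: n = 32.2%

32.2


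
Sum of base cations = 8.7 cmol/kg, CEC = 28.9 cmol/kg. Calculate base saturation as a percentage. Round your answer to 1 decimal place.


Step 1: BS = 100 * (sum of bases) / CEC
Step 2: BS = 100 * 8.7 / 28.9
Step 3: BS = 30.1%

30.1


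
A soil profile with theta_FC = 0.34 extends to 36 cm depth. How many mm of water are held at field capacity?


Step 1: Water (mm) = theta_FC * depth (cm) * 10
Step 2: Water = 0.34 * 36 * 10
Step 3: Water = 122.4 mm

122.4


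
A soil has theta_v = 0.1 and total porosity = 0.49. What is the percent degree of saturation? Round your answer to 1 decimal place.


Step 1: S = 100 * theta_v / n
Step 2: S = 100 * 0.1 / 0.49
Step 3: S = 20.4%

20.4


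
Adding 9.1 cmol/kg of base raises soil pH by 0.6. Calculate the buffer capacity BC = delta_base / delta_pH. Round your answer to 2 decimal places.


Step 1: BC = change in base / change in pH
Step 2: BC = 9.1 / 0.6
Step 3: BC = 15.17 cmol/(kg*pH unit)

15.17


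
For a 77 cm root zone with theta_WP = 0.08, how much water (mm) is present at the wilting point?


Step 1: Water (mm) = theta_WP * depth * 10
Step 2: Water = 0.08 * 77 * 10
Step 3: Water = 61.6 mm

61.6


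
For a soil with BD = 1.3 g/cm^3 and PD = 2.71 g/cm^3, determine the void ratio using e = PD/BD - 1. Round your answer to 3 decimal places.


Step 1: e = PD / BD - 1
Step 2: e = 2.71 / 1.3 - 1
Step 3: e = 2.08462 - 1
Step 4: e = 1.085

1.085


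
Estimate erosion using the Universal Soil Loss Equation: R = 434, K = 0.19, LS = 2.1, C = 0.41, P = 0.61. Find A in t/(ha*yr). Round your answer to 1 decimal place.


Step 1: A = R * K * LS * C * P
Step 2: R * K = 434 * 0.19 = 82.46
Step 3: (R*K) * LS = 82.46 * 2.1 = 173.166
Step 4: * C * P = 173.166 * 0.41 * 0.61 = 43.3
Step 5: A = 43.3 t/(ha*yr)

43.3


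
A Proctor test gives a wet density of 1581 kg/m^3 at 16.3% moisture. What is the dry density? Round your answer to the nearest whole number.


Step 1: Dry density = wet density / (1 + w/100)
Step 2: Dry density = 1581 / (1 + 16.3/100)
Step 3: Dry density = 1581 / 1.163
Step 4: Dry density = 1359 kg/m^3

1359


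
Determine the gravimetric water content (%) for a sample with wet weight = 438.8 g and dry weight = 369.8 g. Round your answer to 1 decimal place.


Step 1: Water mass = wet - dry = 438.8 - 369.8 = 69.0 g
Step 2: w = 100 * water mass / dry mass
Step 3: w = 100 * 69.0 / 369.8 = 18.7%

18.7


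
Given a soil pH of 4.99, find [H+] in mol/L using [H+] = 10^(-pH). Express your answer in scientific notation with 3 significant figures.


Step 1: [H+] = 10^(-pH)
Step 2: [H+] = 10^(-4.99)
Step 3: [H+] = 1.02e-05 mol/L

1.02e-05


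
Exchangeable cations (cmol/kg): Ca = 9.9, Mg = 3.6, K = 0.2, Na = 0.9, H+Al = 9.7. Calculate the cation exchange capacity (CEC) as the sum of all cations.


Step 1: CEC = Ca + Mg + K + Na + (H+Al)
Step 2: CEC = 9.9 + 3.6 + 0.2 + 0.9 + 9.7
Step 3: CEC = 24.3 cmol/kg

24.3


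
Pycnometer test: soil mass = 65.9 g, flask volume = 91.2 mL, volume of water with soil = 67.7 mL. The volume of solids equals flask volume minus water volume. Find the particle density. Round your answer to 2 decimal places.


Step 1: Volume of solids = flask volume - water volume with soil
Step 2: V_solids = 91.2 - 67.7 = 23.5 mL
Step 3: Particle density = mass / V_solids = 65.9 / 23.5 = 2.8 g/cm^3

2.8


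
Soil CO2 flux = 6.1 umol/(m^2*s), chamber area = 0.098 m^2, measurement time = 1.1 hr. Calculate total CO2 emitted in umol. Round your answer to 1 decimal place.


Step 1: Convert time to seconds: 1.1 hr * 3600 = 3960.0 s
Step 2: Total = flux * area * time_s
Step 3: Total = 6.1 * 0.098 * 3960.0
Step 4: Total = 2367.3 umol

2367.3


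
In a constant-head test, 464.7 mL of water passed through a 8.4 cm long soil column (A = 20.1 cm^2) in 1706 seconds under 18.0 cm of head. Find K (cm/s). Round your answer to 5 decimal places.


Step 1: K = Q * L / (A * t * h)
Step 2: Numerator = 464.7 * 8.4 = 3903.48
Step 3: Denominator = 20.1 * 1706 * 18.0 = 617230.8
Step 4: K = 3903.48 / 617230.8 = 0.00632 cm/s

0.00632


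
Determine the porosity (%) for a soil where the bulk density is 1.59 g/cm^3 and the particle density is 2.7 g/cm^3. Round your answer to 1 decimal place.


Step 1: Formula: n = 100 * (1 - BD / PD)
Step 2: n = 100 * (1 - 1.59 / 2.7)
Step 3: n = 100 * (1 - 0.58889)
Step 4: n = 41.1%

41.1


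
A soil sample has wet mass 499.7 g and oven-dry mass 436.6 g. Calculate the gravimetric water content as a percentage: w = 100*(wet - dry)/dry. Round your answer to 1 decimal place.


Step 1: Water mass = wet - dry = 499.7 - 436.6 = 63.1 g
Step 2: w = 100 * water mass / dry mass
Step 3: w = 100 * 63.1 / 436.6 = 14.5%

14.5


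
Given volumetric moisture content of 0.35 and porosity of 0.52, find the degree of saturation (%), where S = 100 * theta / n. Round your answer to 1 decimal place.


Step 1: S = 100 * theta_v / n
Step 2: S = 100 * 0.35 / 0.52
Step 3: S = 67.3%

67.3


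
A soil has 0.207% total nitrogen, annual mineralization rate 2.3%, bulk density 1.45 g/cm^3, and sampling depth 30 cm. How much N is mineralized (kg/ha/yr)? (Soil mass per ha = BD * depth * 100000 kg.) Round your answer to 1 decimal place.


Step 1: Soil mass per ha = BD * depth * 100000 = 1.45 * 30 * 100000 = 4350000 kg
Step 2: Total N pool = soil mass * N%/100 = 4350000 * 0.207/100 = 9004.5 kg/ha
Step 3: N mineralized = N pool * rate%/100 = 9004.5 * 2.3/100 = 207.1 kg/ha/yr

207.1


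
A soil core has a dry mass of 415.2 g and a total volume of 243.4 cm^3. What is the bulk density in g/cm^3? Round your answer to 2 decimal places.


Step 1: Identify the formula: BD = dry mass / volume
Step 2: Substitute values: BD = 415.2 / 243.4
Step 3: BD = 1.71 g/cm^3

1.71


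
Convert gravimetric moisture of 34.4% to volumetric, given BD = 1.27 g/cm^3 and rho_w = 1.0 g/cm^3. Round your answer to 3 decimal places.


Step 1: theta = (w / 100) * BD / rho_w
Step 2: theta = (34.4 / 100) * 1.27 / 1.0
Step 3: theta = 0.344 * 1.27
Step 4: theta = 0.437

0.437


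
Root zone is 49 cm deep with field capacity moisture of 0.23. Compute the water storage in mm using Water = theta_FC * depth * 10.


Step 1: Water (mm) = theta_FC * depth (cm) * 10
Step 2: Water = 0.23 * 49 * 10
Step 3: Water = 112.7 mm

112.7


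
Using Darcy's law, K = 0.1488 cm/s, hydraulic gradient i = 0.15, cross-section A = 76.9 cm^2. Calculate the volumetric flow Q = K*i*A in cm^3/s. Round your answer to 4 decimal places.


Step 1: Apply Darcy's law: Q = K * i * A
Step 2: Q = 0.1488 * 0.15 * 76.9
Step 3: Q = 1.7164 cm^3/s

1.7164


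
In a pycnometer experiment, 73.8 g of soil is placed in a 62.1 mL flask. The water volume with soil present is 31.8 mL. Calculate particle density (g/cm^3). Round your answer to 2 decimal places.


Step 1: Volume of solids = flask volume - water volume with soil
Step 2: V_solids = 62.1 - 31.8 = 30.3 mL
Step 3: Particle density = mass / V_solids = 73.8 / 30.3 = 2.44 g/cm^3

2.44


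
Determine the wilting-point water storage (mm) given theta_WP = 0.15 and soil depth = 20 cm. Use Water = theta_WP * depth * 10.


Step 1: Water (mm) = theta_WP * depth * 10
Step 2: Water = 0.15 * 20 * 10
Step 3: Water = 30.0 mm

30.0


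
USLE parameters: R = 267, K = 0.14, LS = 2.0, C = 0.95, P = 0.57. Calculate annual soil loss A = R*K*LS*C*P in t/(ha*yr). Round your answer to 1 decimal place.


Step 1: A = R * K * LS * C * P
Step 2: R * K = 267 * 0.14 = 37.38
Step 3: (R*K) * LS = 37.38 * 2.0 = 74.76
Step 4: * C * P = 74.76 * 0.95 * 0.57 = 40.5
Step 5: A = 40.5 t/(ha*yr)

40.5


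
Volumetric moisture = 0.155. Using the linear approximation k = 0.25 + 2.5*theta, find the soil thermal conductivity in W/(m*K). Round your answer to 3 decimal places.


Step 1: k = 0.25 + 2.5 * theta
Step 2: k = 0.25 + 2.5 * 0.155
Step 3: k = 0.25 + 0.388
Step 4: k = 0.638 W/(m*K)

0.638


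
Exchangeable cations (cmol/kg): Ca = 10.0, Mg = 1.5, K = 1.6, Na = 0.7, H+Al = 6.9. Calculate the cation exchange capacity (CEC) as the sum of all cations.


Step 1: CEC = Ca + Mg + K + Na + (H+Al)
Step 2: CEC = 10.0 + 1.5 + 1.6 + 0.7 + 6.9
Step 3: CEC = 20.7 cmol/kg

20.7


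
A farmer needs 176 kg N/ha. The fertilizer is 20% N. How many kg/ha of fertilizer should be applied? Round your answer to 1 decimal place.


Step 1: Fertilizer rate = target N / (N content / 100)
Step 2: Rate = 176 / (20 / 100)
Step 3: Rate = 176 / 0.2
Step 4: Rate = 880.0 kg/ha

880.0


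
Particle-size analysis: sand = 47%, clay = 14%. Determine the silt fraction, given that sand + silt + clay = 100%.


Step 1: sand + silt + clay = 100%
Step 2: silt = 100 - sand - clay
Step 3: silt = 100 - 47 - 14
Step 4: silt = 39%

39


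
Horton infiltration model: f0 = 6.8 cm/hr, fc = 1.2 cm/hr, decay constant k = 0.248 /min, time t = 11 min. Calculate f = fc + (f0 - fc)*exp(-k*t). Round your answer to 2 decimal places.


Step 1: f = fc + (f0 - fc) * exp(-k * t)
Step 2: exp(-0.248 * 11) = 0.06535
Step 3: f = 1.2 + (6.8 - 1.2) * 0.06535
Step 4: f = 1.2 + 5.6 * 0.06535
Step 5: f = 1.57 cm/hr

1.57


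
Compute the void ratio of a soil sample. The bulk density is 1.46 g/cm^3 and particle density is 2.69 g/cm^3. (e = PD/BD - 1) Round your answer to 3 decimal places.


Step 1: e = PD / BD - 1
Step 2: e = 2.69 / 1.46 - 1
Step 3: e = 1.84247 - 1
Step 4: e = 0.842

0.842


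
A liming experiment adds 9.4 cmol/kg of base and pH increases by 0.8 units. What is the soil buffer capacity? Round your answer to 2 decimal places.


Step 1: BC = change in base / change in pH
Step 2: BC = 9.4 / 0.8
Step 3: BC = 11.75 cmol/(kg*pH unit)

11.75


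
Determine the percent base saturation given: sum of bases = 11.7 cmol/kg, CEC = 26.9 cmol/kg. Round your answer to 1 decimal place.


Step 1: BS = 100 * (sum of bases) / CEC
Step 2: BS = 100 * 11.7 / 26.9
Step 3: BS = 43.5%

43.5


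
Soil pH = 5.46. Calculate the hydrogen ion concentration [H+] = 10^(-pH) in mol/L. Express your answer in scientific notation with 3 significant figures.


Step 1: [H+] = 10^(-pH)
Step 2: [H+] = 10^(-5.46)
Step 3: [H+] = 3.47e-06 mol/L

3.47e-06


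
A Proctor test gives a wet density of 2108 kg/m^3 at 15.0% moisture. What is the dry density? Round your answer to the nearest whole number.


Step 1: Dry density = wet density / (1 + w/100)
Step 2: Dry density = 2108 / (1 + 15.0/100)
Step 3: Dry density = 2108 / 1.15
Step 4: Dry density = 1833 kg/m^3

1833


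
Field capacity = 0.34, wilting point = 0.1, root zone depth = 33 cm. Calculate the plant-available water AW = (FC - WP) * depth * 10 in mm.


Step 1: Available water = (FC - WP) * depth * 10
Step 2: AW = (0.34 - 0.1) * 33 * 10
Step 3: AW = 0.24 * 33 * 10
Step 4: AW = 79.2 mm

79.2


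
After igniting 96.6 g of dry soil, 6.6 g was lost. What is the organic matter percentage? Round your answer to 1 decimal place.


Step 1: OM% = 100 * LOI / sample mass
Step 2: OM = 100 * 6.6 / 96.6
Step 3: OM = 6.8%

6.8


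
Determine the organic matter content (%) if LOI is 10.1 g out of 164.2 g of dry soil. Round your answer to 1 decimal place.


Step 1: OM% = 100 * LOI / sample mass
Step 2: OM = 100 * 10.1 / 164.2
Step 3: OM = 6.2%

6.2


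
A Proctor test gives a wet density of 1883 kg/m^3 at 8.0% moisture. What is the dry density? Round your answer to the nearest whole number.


Step 1: Dry density = wet density / (1 + w/100)
Step 2: Dry density = 1883 / (1 + 8.0/100)
Step 3: Dry density = 1883 / 1.08
Step 4: Dry density = 1744 kg/m^3

1744


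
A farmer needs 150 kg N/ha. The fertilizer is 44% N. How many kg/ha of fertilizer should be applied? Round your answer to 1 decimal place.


Step 1: Fertilizer rate = target N / (N content / 100)
Step 2: Rate = 150 / (44 / 100)
Step 3: Rate = 150 / 0.44
Step 4: Rate = 340.9 kg/ha

340.9


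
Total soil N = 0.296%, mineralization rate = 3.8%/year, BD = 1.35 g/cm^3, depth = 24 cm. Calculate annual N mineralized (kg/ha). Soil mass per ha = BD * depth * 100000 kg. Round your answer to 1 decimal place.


Step 1: Soil mass per ha = BD * depth * 100000 = 1.35 * 24 * 100000 = 3240000 kg
Step 2: Total N pool = soil mass * N%/100 = 3240000 * 0.296/100 = 9590.4 kg/ha
Step 3: N mineralized = N pool * rate%/100 = 9590.4 * 3.8/100 = 364.4 kg/ha/yr

364.4


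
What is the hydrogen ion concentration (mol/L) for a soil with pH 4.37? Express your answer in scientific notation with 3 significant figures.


Step 1: [H+] = 10^(-pH)
Step 2: [H+] = 10^(-4.37)
Step 3: [H+] = 4.27e-05 mol/L

4.27e-05


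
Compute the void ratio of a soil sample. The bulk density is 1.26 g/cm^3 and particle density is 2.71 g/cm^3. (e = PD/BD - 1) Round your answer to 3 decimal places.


Step 1: e = PD / BD - 1
Step 2: e = 2.71 / 1.26 - 1
Step 3: e = 2.15079 - 1
Step 4: e = 1.151

1.151


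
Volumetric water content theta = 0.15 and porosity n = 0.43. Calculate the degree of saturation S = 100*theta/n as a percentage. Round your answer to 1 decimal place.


Step 1: S = 100 * theta_v / n
Step 2: S = 100 * 0.15 / 0.43
Step 3: S = 34.9%

34.9


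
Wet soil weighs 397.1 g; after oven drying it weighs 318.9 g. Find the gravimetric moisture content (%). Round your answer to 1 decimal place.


Step 1: Water mass = wet - dry = 397.1 - 318.9 = 78.2 g
Step 2: w = 100 * water mass / dry mass
Step 3: w = 100 * 78.2 / 318.9 = 24.5%

24.5


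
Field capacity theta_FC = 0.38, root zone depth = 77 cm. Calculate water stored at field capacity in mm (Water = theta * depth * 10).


Step 1: Water (mm) = theta_FC * depth (cm) * 10
Step 2: Water = 0.38 * 77 * 10
Step 3: Water = 292.6 mm

292.6


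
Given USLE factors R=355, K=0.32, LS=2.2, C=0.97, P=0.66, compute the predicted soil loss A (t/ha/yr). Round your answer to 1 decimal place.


Step 1: A = R * K * LS * C * P
Step 2: R * K = 355 * 0.32 = 113.6
Step 3: (R*K) * LS = 113.6 * 2.2 = 249.92
Step 4: * C * P = 249.92 * 0.97 * 0.66 = 160.0
Step 5: A = 160.0 t/(ha*yr)

160.0


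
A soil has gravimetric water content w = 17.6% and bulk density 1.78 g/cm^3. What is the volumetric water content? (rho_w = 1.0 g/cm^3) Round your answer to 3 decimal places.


Step 1: theta = (w / 100) * BD / rho_w
Step 2: theta = (17.6 / 100) * 1.78 / 1.0
Step 3: theta = 0.176 * 1.78
Step 4: theta = 0.313

0.313


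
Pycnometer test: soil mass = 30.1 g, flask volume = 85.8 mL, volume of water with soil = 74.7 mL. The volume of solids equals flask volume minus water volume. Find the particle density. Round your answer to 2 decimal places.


Step 1: Volume of solids = flask volume - water volume with soil
Step 2: V_solids = 85.8 - 74.7 = 11.1 mL
Step 3: Particle density = mass / V_solids = 30.1 / 11.1 = 2.71 g/cm^3

2.71


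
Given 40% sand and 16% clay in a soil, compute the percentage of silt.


Step 1: sand + silt + clay = 100%
Step 2: silt = 100 - sand - clay
Step 3: silt = 100 - 40 - 16
Step 4: silt = 44%

44


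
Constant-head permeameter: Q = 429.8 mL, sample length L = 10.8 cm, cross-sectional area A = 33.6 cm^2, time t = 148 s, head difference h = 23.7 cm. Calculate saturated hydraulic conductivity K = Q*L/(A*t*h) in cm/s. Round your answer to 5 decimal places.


Step 1: K = Q * L / (A * t * h)
Step 2: Numerator = 429.8 * 10.8 = 4641.84
Step 3: Denominator = 33.6 * 148 * 23.7 = 117855.36
Step 4: K = 4641.84 / 117855.36 = 0.03939 cm/s

0.03939


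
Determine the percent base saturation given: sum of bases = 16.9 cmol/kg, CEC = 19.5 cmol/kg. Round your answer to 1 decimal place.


Step 1: BS = 100 * (sum of bases) / CEC
Step 2: BS = 100 * 16.9 / 19.5
Step 3: BS = 86.7%

86.7


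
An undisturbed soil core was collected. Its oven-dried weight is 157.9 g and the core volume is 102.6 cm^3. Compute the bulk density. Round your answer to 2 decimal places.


Step 1: Identify the formula: BD = dry mass / volume
Step 2: Substitute values: BD = 157.9 / 102.6
Step 3: BD = 1.54 g/cm^3

1.54


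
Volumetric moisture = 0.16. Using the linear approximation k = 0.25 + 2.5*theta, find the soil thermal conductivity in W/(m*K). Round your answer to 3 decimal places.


Step 1: k = 0.25 + 2.5 * theta
Step 2: k = 0.25 + 2.5 * 0.16
Step 3: k = 0.25 + 0.4
Step 4: k = 0.65 W/(m*K)

0.65


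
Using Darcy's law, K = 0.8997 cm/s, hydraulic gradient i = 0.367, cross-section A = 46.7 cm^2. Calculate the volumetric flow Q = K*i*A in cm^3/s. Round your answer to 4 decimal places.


Step 1: Apply Darcy's law: Q = K * i * A
Step 2: Q = 0.8997 * 0.367 * 46.7
Step 3: Q = 15.4199 cm^3/s

15.4199


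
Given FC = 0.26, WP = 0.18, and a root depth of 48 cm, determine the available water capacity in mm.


Step 1: Available water = (FC - WP) * depth * 10
Step 2: AW = (0.26 - 0.18) * 48 * 10
Step 3: AW = 0.08 * 48 * 10
Step 4: AW = 38.4 mm

38.4


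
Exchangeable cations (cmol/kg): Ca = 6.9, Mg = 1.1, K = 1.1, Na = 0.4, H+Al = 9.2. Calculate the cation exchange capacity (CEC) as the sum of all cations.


Step 1: CEC = Ca + Mg + K + Na + (H+Al)
Step 2: CEC = 6.9 + 1.1 + 1.1 + 0.4 + 9.2
Step 3: CEC = 18.7 cmol/kg

18.7


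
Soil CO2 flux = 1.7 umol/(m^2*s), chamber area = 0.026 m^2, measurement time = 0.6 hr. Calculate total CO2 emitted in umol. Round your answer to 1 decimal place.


Step 1: Convert time to seconds: 0.6 hr * 3600 = 2160.0 s
Step 2: Total = flux * area * time_s
Step 3: Total = 1.7 * 0.026 * 2160.0
Step 4: Total = 95.5 umol

95.5


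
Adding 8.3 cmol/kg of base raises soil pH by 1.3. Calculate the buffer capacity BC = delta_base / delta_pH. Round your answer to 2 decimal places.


Step 1: BC = change in base / change in pH
Step 2: BC = 8.3 / 1.3
Step 3: BC = 6.38 cmol/(kg*pH unit)

6.38


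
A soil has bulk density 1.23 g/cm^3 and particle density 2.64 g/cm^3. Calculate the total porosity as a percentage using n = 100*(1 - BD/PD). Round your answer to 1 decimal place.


Step 1: Formula: n = 100 * (1 - BD / PD)
Step 2: n = 100 * (1 - 1.23 / 2.64)
Step 3: n = 100 * (1 - 0.46591)
Step 4: n = 53.4%

53.4


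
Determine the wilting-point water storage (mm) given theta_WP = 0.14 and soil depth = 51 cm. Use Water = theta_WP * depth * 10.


Step 1: Water (mm) = theta_WP * depth * 10
Step 2: Water = 0.14 * 51 * 10
Step 3: Water = 71.4 mm

71.4


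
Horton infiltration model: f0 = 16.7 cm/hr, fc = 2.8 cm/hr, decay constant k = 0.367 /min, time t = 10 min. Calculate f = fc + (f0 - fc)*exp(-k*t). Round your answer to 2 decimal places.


Step 1: f = fc + (f0 - fc) * exp(-k * t)
Step 2: exp(-0.367 * 10) = 0.025476
Step 3: f = 2.8 + (16.7 - 2.8) * 0.025476
Step 4: f = 2.8 + 13.9 * 0.025476
Step 5: f = 3.15 cm/hr

3.15


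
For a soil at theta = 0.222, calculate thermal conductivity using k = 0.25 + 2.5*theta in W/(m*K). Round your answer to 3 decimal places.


Step 1: k = 0.25 + 2.5 * theta
Step 2: k = 0.25 + 2.5 * 0.222
Step 3: k = 0.25 + 0.555
Step 4: k = 0.805 W/(m*K)

0.805


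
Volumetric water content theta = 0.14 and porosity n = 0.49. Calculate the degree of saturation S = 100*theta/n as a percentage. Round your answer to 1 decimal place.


Step 1: S = 100 * theta_v / n
Step 2: S = 100 * 0.14 / 0.49
Step 3: S = 28.6%

28.6


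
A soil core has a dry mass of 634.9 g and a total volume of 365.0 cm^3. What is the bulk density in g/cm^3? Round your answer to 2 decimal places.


Step 1: Identify the formula: BD = dry mass / volume
Step 2: Substitute values: BD = 634.9 / 365.0
Step 3: BD = 1.74 g/cm^3

1.74


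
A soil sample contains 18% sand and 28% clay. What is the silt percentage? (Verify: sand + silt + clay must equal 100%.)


Step 1: sand + silt + clay = 100%
Step 2: silt = 100 - sand - clay
Step 3: silt = 100 - 18 - 28
Step 4: silt = 54%

54


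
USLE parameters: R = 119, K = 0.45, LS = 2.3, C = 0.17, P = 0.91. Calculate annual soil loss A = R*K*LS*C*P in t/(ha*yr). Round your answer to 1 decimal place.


Step 1: A = R * K * LS * C * P
Step 2: R * K = 119 * 0.45 = 53.55
Step 3: (R*K) * LS = 53.55 * 2.3 = 123.165
Step 4: * C * P = 123.165 * 0.17 * 0.91 = 19.1
Step 5: A = 19.1 t/(ha*yr)

19.1


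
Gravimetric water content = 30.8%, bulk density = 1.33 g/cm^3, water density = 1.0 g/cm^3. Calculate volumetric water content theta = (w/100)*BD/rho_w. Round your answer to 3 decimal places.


Step 1: theta = (w / 100) * BD / rho_w
Step 2: theta = (30.8 / 100) * 1.33 / 1.0
Step 3: theta = 0.308 * 1.33
Step 4: theta = 0.41

0.41


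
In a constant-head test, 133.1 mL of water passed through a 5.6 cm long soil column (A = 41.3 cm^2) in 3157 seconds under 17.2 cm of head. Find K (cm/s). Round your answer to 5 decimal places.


Step 1: K = Q * L / (A * t * h)
Step 2: Numerator = 133.1 * 5.6 = 745.36
Step 3: Denominator = 41.3 * 3157 * 17.2 = 2242606.52
Step 4: K = 745.36 / 2242606.52 = 0.00033 cm/s

0.00033


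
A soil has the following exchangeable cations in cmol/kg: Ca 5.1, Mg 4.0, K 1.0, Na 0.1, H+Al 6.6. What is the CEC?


Step 1: CEC = Ca + Mg + K + Na + (H+Al)
Step 2: CEC = 5.1 + 4.0 + 1.0 + 0.1 + 6.6
Step 3: CEC = 16.8 cmol/kg

16.8


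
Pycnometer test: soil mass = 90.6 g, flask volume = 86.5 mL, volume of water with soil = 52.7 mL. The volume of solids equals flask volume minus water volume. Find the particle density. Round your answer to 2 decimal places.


Step 1: Volume of solids = flask volume - water volume with soil
Step 2: V_solids = 86.5 - 52.7 = 33.8 mL
Step 3: Particle density = mass / V_solids = 90.6 / 33.8 = 2.68 g/cm^3

2.68


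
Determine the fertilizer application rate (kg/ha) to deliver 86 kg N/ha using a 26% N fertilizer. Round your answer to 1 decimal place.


Step 1: Fertilizer rate = target N / (N content / 100)
Step 2: Rate = 86 / (26 / 100)
Step 3: Rate = 86 / 0.26
Step 4: Rate = 330.8 kg/ha

330.8


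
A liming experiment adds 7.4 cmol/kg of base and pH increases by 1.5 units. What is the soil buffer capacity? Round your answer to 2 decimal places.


Step 1: BC = change in base / change in pH
Step 2: BC = 7.4 / 1.5
Step 3: BC = 4.93 cmol/(kg*pH unit)

4.93


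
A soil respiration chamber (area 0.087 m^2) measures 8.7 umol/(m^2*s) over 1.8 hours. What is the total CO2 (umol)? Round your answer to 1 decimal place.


Step 1: Convert time to seconds: 1.8 hr * 3600 = 6480.0 s
Step 2: Total = flux * area * time_s
Step 3: Total = 8.7 * 0.087 * 6480.0
Step 4: Total = 4904.7 umol

4904.7


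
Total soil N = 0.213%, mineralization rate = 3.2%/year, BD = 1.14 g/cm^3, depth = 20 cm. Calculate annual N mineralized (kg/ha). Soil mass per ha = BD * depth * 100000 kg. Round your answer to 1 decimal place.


Step 1: Soil mass per ha = BD * depth * 100000 = 1.14 * 20 * 100000 = 2280000 kg
Step 2: Total N pool = soil mass * N%/100 = 2280000 * 0.213/100 = 4856.4 kg/ha
Step 3: N mineralized = N pool * rate%/100 = 4856.4 * 3.2/100 = 155.4 kg/ha/yr

155.4


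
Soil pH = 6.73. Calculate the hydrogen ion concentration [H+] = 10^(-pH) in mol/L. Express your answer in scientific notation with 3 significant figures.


Step 1: [H+] = 10^(-pH)
Step 2: [H+] = 10^(-6.73)
Step 3: [H+] = 1.86e-07 mol/L

1.86e-07


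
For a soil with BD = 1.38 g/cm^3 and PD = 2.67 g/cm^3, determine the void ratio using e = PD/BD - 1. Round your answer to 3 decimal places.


Step 1: e = PD / BD - 1
Step 2: e = 2.67 / 1.38 - 1
Step 3: e = 1.93478 - 1
Step 4: e = 0.935

0.935


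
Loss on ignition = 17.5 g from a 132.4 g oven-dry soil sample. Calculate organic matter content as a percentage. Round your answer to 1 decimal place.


Step 1: OM% = 100 * LOI / sample mass
Step 2: OM = 100 * 17.5 / 132.4
Step 3: OM = 13.2%

13.2


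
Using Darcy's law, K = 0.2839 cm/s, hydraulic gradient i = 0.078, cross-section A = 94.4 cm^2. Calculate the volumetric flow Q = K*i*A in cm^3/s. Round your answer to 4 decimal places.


Step 1: Apply Darcy's law: Q = K * i * A
Step 2: Q = 0.2839 * 0.078 * 94.4
Step 3: Q = 2.0904 cm^3/s

2.0904


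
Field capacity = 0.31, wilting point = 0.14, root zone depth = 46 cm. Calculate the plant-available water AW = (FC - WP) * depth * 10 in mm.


Step 1: Available water = (FC - WP) * depth * 10
Step 2: AW = (0.31 - 0.14) * 46 * 10
Step 3: AW = 0.17 * 46 * 10
Step 4: AW = 78.2 mm

78.2


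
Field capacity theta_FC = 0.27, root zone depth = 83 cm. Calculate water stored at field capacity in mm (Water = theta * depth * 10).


Step 1: Water (mm) = theta_FC * depth (cm) * 10
Step 2: Water = 0.27 * 83 * 10
Step 3: Water = 224.1 mm

224.1


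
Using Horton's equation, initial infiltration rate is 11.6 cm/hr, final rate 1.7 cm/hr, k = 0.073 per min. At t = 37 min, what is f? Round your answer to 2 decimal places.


Step 1: f = fc + (f0 - fc) * exp(-k * t)
Step 2: exp(-0.073 * 37) = 0.067138
Step 3: f = 1.7 + (11.6 - 1.7) * 0.067138
Step 4: f = 1.7 + 9.9 * 0.067138
Step 5: f = 2.36 cm/hr

2.36


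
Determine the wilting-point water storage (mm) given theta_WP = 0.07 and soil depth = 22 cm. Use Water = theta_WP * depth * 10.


Step 1: Water (mm) = theta_WP * depth * 10
Step 2: Water = 0.07 * 22 * 10
Step 3: Water = 15.4 mm

15.4
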